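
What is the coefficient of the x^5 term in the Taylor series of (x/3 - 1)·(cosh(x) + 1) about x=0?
Expand to order 5: (x/3 - 1)·(cosh(x) + 1) = x^5/72 - x^4/24 + x^3/6 - x^2/2 + 2·x/3 - 2 + O(x^6).
The coefficient of x^5 is 1/72.

Final answer: 1/72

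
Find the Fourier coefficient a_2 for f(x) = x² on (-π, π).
a_2 = (1/π) ∫_{-π}^{π} f(x)·cos(2x) dx.
Evaluate the integral (use parity and integration by parts as needed): a_2 = 1.

Final answer: 1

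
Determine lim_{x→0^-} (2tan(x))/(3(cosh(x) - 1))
Both numerator and denominator → 0 as x → 0^-; this is a 0/0 indeterminate form.
Expand each to leading order near x = 0: numerator ~ 2·x, denominator ~ 3·x^2/2.
The limit of the ratio is -∞.

Final answer: -∞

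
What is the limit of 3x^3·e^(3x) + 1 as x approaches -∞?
The product is a 0·∞ indeterminate form at x → -∞.
Rewrite the product as 3x^3 / e^(-3x) (an ∞/∞ form) and apply L'Hôpital, or use the standard hierarchy e^(3|x|) ≫ |x^3| as x → -∞.
The indeterminate product → 0, so the limit = 1.

Final answer: 1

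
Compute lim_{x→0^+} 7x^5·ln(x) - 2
The product is a 0·∞ indeterminate form at x → 0⁺.
Rewrite the product as 7·ln(x) / x^(-5) and apply L'Hôpital, or use the standard hierarchy x^(-5) ≫ |ln x| as x → 0⁺.
The indeterminate product → 0, so the limit = -2.

Final answer: -2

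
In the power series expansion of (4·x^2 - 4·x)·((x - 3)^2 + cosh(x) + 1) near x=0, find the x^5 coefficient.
Expand to order 5: (4·x^2 - 4·x)·((x - 3)^2 + cosh(x) + 1) = -x^5/6 + 6·x^4 - 30·x^3 + 68·x^2 - 44·x + O(x^6).
The coefficient of x^5 is -1/6.

Final answer: -1/6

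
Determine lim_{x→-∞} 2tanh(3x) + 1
Evaluate the dominant behaviour as x → -∞; each term tends to a finite value or vanishes.
Limit = -1.

Final answer: -1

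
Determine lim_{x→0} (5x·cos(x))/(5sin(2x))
Both numerator and denominator → 0 as x → 0; this is a 0/0 indeterminate form.
Expand each to leading order near x = 0: numerator ~ 5·x, denominator ~ 10·x.
The limit of the ratio is 1/2.

Final answer: 1/2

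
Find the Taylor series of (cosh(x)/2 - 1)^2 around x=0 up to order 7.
7·x^6/720 + x^4/24 - x^2/4 + 1/4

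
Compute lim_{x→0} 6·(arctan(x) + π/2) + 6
Direct substitution at x = 0 gives 6 + 3·π.

Final answer: 6 + 3·π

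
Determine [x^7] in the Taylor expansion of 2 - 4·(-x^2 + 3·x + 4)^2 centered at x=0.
Expand to order 7: 2 - 4·(-x^2 + 3·x + 4)^2 = -4·x^4 + 24·x^3 - 4·x^2 - 96·x - 62 + O(x^8).
The coefficient of x^7 is 0.

Final answer: 0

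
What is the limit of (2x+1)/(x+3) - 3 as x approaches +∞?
Evaluate the dominant behaviour as x → +∞; each term tends to a finite value or vanishes.
Limit = -1.

Final answer: -1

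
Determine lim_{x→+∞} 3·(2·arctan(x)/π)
Evaluate the dominant behaviour as x → +∞; each term tends to a finite value or vanishes.
Limit = 3.

Final answer: 3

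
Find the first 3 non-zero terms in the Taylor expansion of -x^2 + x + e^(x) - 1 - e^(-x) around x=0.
-x^2 + 3·x - 1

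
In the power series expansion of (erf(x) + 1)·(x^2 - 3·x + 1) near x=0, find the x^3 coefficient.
Expand to order 3: (erf(x) + 1)·(x^2 - 3·x + 1) = 4·x^3/(3·√(π)) + x^2·(1 - 6/√(π)) + x·(-3 + 2/√(π)) + 1 + O(x^4).
The coefficient of x^3 is 4/(3·√(π)).

Final answer: 4/(3·√(π))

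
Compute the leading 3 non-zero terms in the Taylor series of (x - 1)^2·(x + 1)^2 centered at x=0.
x^4 - 2·x^2 + 1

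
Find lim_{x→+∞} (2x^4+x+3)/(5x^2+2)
This is an ∞/∞ indeterminate form as x → +∞.
Divide numerator and denominator by x^4 and let the lower-order terms vanish; the numerator's degree 4 exceeds the denominator's degree 2, so the quotient diverges.
Limit = ∞.

Final answer: ∞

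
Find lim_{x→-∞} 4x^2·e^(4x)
This is a 0·∞ indeterminate form at x → -∞.
Rewrite the product as 4x^2 / e^(-4x) (an ∞/∞ form) and apply L'Hôpital, or use the standard hierarchy e^(4|x|) ≫ |x^2| as x → -∞.
The indeterminate product → 0, so the limit = 0.

Final answer: 0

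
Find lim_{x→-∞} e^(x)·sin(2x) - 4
Evaluate the dominant behaviour as x → -∞; each term tends to a finite value or vanishes.
Limit = -4.

Final answer: -4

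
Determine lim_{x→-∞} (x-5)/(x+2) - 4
Evaluate the dominant behaviour as x → -∞; each term tends to a finite value or vanishes.
Limit = -3.

Final answer: -3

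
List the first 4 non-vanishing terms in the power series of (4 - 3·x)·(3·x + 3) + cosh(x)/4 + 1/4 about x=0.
x^4/96 - 71·x^2/8 + 3·x + 25/2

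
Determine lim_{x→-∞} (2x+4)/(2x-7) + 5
Evaluate the dominant behaviour as x → -∞; each term tends to a finite value or vanishes.
Limit = 6.

Final answer: 6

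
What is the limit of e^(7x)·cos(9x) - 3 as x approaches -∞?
Evaluate the dominant behaviour as x → -∞; each term tends to a finite value or vanishes.
Limit = -3.

Final answer: -3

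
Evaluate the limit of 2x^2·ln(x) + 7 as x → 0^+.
The product is a 0·∞ indeterminate form at x → 0⁺.
Rewrite the product as 2·ln(x) / x^(-2) and apply L'Hôpital, or use the standard hierarchy x^(-2) ≫ |ln x| as x → 0⁺.
The indeterminate product → 0, so the limit = 7.

Final answer: 7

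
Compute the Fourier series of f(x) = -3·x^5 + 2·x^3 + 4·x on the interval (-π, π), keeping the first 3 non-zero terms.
(-736 - 6·π^4 + 124·π^2)·sin(x) + (-17·π^2 + 43/2 + 3·π^4)·sin(2·x) + (-2·π^4 - 32/27 + 52·π^2/9)·sin(3·x)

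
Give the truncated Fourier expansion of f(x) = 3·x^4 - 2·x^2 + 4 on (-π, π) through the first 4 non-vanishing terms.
(152 - 24·π^2)·cos(x) + (-11 + 6·π^2)·cos(2·x) + (8/3 - 8·π^2/3)·cos(3·x) - 2·π^2/3 + 4 + 3·π^4/5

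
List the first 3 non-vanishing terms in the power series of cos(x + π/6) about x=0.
-√(3)·x^2/4 - x/2 + √(3)/2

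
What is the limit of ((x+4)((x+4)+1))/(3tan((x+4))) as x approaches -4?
Both numerator and denominator → 0 as x → -4; this is a 0/0 indeterminate form.
Expand each to leading order near x = -4: numerator ~ (x + 4), denominator ~ 3·(x + 4).
The limit of the ratio is 1/3.

Final answer: 1/3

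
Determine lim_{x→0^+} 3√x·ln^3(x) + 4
The product is a 0·∞ indeterminate form at x → 0⁺.
Rewrite the product as 3·ln^3(x) / x^(-1/2) and apply L'Hôpital, or use the standard hierarchy x^(-1/2) ≫ |ln x|^3 as x → 0⁺.
The indeterminate product → 0, so the limit = 4.

Final answer: 4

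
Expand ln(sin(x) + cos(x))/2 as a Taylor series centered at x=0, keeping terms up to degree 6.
-16·x^6/45 + x^5/3 - x^4/3 + x^3/3 - x^2/2 + x/2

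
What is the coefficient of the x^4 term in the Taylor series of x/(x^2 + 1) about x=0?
Expand to order 4: x/(x^2 + 1) = -x^3 + x + O(x^5).
The coefficient of x^4 is 0.

Final answer: 0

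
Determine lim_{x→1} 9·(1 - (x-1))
Direct substitution at x = 1 gives 9.

Final answer: 9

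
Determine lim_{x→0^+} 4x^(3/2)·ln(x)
This is a 0·∞ indeterminate form at x → 0⁺.
Rewrite the product as 4·ln(x) / x^(-3/2) and apply L'Hôpital, or use the standard hierarchy x^(-3/2) ≫ |ln x| as x → 0⁺.
The indeterminate product → 0, so the limit = 0.

Final answer: 0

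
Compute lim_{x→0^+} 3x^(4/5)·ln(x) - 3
The product is a 0·∞ indeterminate form at x → 0⁺.
Rewrite the product as 3·ln(x) / x^(-4/5) and apply L'Hôpital, or use the standard hierarchy x^(-4/5) ≫ |ln x| as x → 0⁺.
The indeterminate product → 0, so the limit = -3.

Final answer: -3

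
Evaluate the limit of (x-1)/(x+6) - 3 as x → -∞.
Evaluate the dominant behaviour as x → -∞; each term tends to a finite value or vanishes.
Limit = -2.

Final answer: -2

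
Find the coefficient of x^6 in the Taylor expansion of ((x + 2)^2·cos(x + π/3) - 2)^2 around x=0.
Expand to order 6: ((x + 2)^2·cos(x + π/3) - 2)^2 = x^6·(2 - 2·√(3))^2·(2·(√(3)/(3·(2 - 2·√(3))) - 1/(6·(2 - 2·√(3))))·(-1/(2·(2 - 2·√(3))) - 2·√(3)/(2 - 2·√(3))) + 2·√(3)/(15·(2 - 2·√(3))) + 1/(6·(2 - 2·√(3))) + (-√(3)/(6·(2 - 2·√(3))) - 1/(2 - 2·√(3)))^2) + x^5·(2 - 2·√(3))^2·(2·√(3)/(3·(2 - 2·√(3))) - 1/(3·(2 - 2·√(3))) + 2·(-√(3)/(6·(2 - 2·√(3))) - 1/(2 - 2·√(3)))·(-1/(2·(2 - 2·√(3))) - 2·√(3)/(2 - 2·√(3)))) + x^4·(2 - 2·√(3))^2·(-√(3)/(3·(2 - 2·√(3))) - 2/(2 - 2·√(3)) + (-1/(2·(2 - 2·√(3))) - 2·√(3)/(2 - 2·√(3)))^2) + x^3·(2 - 2·√(3))^2·(-1/(2 - 2·√(3)) - 4·√(3)/(2 - 2·√(3))) + x^2·(2 - 2·√(3))^2 + O(x^7).
The coefficient of x^6 is (2 - 2·√(3))^2·(2·(√(3)/(3·(2 - 2·√(3))) - 1/(6·(2 - 2·√(3))))·(-1/(2·(2 - 2·√(3))) - 2·√(3)/(2 - 2·√(3))) + 2·√(3)/(15·(2 - 2·√(3))) + 1/(6·(2 - 2·√(3))) + (-√(3)/(6·(2 - 2·√(3))) - 1/(2 - 2·√(3)))^2).

Final answer: (2 - 2·√(3))^2·(2·(√(3)/(3·(2 - 2·√(3))) - 1/(6·(2 - 2·√(3))))·(-1/(2·(2 - 2·√(3))) - 2·√(3)/(2 - 2·√(3))) + 2·√(3)/(15·(2 - 2·√(3))) + 1/(6·(2 - 2·√(3))) + (-√(3)/(6·(2 - 2·√(3))) - 1/(2 - 2·√(3)))^2)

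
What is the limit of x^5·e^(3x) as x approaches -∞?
This is a 0·∞ indeterminate form at x → -∞.
Rewrite the product as x^5 / e^(-3x) (an ∞/∞ form) and apply L'Hôpital, or use the standard hierarchy e^(3|x|) ≫ |x^5| as x → -∞.
The indeterminate product → 0, so the limit = 0.

Final answer: 0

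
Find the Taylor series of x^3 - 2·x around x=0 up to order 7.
x^3 - 2·x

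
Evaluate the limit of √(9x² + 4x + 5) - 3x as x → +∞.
As x → +∞: multiply by the conjugate to get (4x+5)/(√(9x²+4x+5)+3x); the denominator ~ 6x, so the limit is 4/6 = 2/3.
Limit = 2/3.

Final answer: 2/3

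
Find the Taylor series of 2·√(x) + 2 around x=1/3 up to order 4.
2·√(3)/3 + 2 + √(3)·(x - 1/3) - 3·√(3)·(x - 1/3)^2/4 + 9·√(3)·(x - 1/3)^3/8 - 135·√(3)·(x - 1/3)^4/64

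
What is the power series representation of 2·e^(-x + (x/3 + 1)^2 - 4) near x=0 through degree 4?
25·x^4·e^(-3)/972 - 7·x^3·e^(-3)/81 + x^2·e^(-3)/3 - 2·x·e^(-3)/3 + 2·e^(-3)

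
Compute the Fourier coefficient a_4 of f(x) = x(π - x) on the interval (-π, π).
a_4 = (1/π) ∫_{-π}^{π} f(x)·cos(4x) dx.
Evaluate the integral (use parity and integration by parts as needed): a_4 = -1/4.

Final answer: -1/4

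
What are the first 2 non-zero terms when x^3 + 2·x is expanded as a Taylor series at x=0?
x^3 + 2·x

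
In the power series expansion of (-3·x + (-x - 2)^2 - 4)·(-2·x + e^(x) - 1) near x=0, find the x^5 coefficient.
Expand to order 5: (-3·x + (-x - 2)^2 - 4)·(-2·x + e^(x) - 1) = 5·x^5/24 + 2·x^4/3 - x^3/2 - x^2 + O(x^6).
The coefficient of x^5 is 5/24.

Final answer: 5/24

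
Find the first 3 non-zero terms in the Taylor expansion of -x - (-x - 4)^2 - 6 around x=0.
-x^2 - 9·x - 22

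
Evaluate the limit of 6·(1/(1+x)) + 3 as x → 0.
Direct substitution at x = 0 gives 9.

Final answer: 9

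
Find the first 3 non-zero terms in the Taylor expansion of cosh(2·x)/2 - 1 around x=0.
x^4/3 + x^2 - 1/2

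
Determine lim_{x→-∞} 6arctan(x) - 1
Evaluate the dominant behaviour as x → -∞; each term tends to a finite value or vanishes.
Limit = -3·π - 1.

Final answer: -3·π - 1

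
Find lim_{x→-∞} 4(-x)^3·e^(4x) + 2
The product is a 0·∞ indeterminate form at x → -∞.
Rewrite the product as 4(-x)^3 / e^(-4x) (an ∞/∞ form) and apply L'Hôpital, or use the standard hierarchy e^(4|x|) ≫ |(-x)^3| as x → -∞.
The indeterminate product → 0, so the limit = 2.

Final answer: 2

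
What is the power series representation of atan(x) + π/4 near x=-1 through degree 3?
(x + 1)/2 + (x + 1)^2/4 + (x + 1)^3/12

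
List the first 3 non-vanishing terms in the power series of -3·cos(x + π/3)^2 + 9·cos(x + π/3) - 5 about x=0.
-15·x^2/4 - 3·√(3)·x - 5/4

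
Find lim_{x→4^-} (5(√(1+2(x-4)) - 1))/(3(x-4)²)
Both numerator and denominator → 0 as x → 4^-; this is a 0/0 indeterminate form.
Expand each to leading order near x = 4: numerator ~ 5·(x - 4), denominator ~ 3·(x - 4)^2.
The limit of the ratio is -∞.

Final answer: -∞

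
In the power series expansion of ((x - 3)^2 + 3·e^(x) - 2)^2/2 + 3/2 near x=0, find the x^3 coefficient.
Expand to order 3: ((x - 3)^2 + 3·e^(x) - 2)^2/2 + 3/2 = -5·x^3/2 + 59·x^2/2 - 30·x + 103/2 + O(x^4).
The coefficient of x^3 is -5/2.

Final answer: -5/2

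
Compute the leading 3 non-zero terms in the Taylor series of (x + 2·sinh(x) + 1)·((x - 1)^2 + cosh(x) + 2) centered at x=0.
-9·x^2/2 + 10·x + 4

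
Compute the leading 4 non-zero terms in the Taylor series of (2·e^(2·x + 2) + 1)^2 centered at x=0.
x^3·(1 + 2·e^(2))^2·(16·e^(2)/(3·(1 + 2·e^(2))) + 32·e^(4)/(1 + 2·e^(2))^2) + x^2·(1 + 2·e^(2))^2·(16·e^(4)/(1 + 2·e^(2))^2 + 8·e^(2)/(1 + 2·e^(2))) + 8·x·(1 + 2·e^(2))·e^(2) + (1 + 2·e^(2))^2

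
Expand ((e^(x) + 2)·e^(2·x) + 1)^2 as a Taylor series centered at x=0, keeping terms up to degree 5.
12493·x^5/60 + 841·x^4/4 + 529·x^3/3 + 117·x^2 + 56·x + 16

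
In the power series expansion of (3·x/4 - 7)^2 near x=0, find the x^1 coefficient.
Expand to order 1: (3·x/4 - 7)^2 = 49 - 21·x/2 + O(x^2).
The coefficient of x^1 is -21/2.

Final answer: -21/2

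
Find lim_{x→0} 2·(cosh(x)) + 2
Direct substitution at x = 0 gives 4.

Final answer: 4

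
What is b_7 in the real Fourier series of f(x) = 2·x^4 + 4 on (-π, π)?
b_7 = (1/π) ∫_{-π}^{π} f(x)·sin(7x) dx.
Evaluate the integral (use parity and integration by parts as needed): b_7 = 0.

Final answer: 0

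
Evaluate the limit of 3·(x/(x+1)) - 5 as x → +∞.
Evaluate the dominant behaviour as x → +∞; each term tends to a finite value or vanishes.
Limit = -2.

Final answer: -2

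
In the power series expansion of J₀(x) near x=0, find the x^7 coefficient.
Expand to order 7: J₀(x) = -x^6/2304 + x^4/64 - x^2/4 + 1 + O(x^8).
The coefficient of x^7 is 0.

Final answer: 0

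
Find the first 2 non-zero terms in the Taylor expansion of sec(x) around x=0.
x^2/2 + 1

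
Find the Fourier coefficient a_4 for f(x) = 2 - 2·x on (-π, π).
a_4 = (1/π) ∫_{-π}^{π} f(x)·cos(4x) dx.
Evaluate the integral (use parity and integration by parts as needed): a_4 = 0.

Final answer: 0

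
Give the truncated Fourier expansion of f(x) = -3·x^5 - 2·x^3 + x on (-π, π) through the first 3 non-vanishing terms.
(-694 - 6·π^4 + 116·π^2)·sin(x) + (-13·π^2 + 37/2 + 3·π^4)·sin(2·x) + (-2·π^4 - 38/27 + 28·π^2/9)·sin(3·x)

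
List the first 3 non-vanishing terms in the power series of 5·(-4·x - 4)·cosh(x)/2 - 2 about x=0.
-5·x^2 - 10·x - 12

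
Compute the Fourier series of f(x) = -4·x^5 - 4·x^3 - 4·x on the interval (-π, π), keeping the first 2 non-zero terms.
(-920 - 8·π^4 + 152·π^2)·sin(x) + (-16·π^2 + 28 + 4·π^4)·sin(2·x)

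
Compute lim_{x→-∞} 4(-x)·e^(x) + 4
The product is a 0·∞ indeterminate form at x → -∞.
Rewrite the product as 4(-x) / e^(-x) (an ∞/∞ form) and apply L'Hôpital, or use the standard hierarchy e^(|x|) ≫ |(-x)| as x → -∞.
The indeterminate product → 0, so the limit = 4.

Final answer: 4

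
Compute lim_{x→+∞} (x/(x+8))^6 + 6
As x → +∞: x/(x+8) = 1/(1 + 8/x) → 1, and the 6th power of a limit-1 base also → 1; with the additive constant, 1 + 6 = 7.
Limit = 7.

Final answer: 7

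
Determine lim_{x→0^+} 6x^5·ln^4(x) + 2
The product is a 0·∞ indeterminate form at x → 0⁺.
Rewrite the product as 6·ln^4(x) / x^(-5) and apply L'Hôpital, or use the standard hierarchy x^(-5) ≫ |ln x|^4 as x → 0⁺.
The indeterminate product → 0, so the limit = 2.

Final answer: 2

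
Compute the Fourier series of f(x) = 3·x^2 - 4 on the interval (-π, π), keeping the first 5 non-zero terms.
-12·cos(x) + 3·cos(2·x) - 4·cos(3·x)/3 + 3·cos(4·x)/4 - 4 + π^2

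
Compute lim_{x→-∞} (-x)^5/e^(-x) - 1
The quotient is an ∞/∞ indeterminate form as x → -∞.
Compare growth rates of the dominant terms (exponentials ≫ polynomials ≫ logarithms), or apply L'Hôpital's rule; the quotient → 0.
Adding the constant: 0 - 1 = -1. Limit = -1.

Final answer: -1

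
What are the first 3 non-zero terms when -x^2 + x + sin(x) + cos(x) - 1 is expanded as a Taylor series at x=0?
-x^3/6 - 3·x^2/2 + 2·x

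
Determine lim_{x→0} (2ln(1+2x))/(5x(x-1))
Both numerator and denominator → 0 as x → 0; this is a 0/0 indeterminate form.
Expand each to leading order near x = 0: numerator ~ 4·x, denominator ~ -5·x.
The limit of the ratio is -4/5.

Final answer: -4/5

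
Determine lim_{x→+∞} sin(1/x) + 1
Evaluate the dominant behaviour as x → +∞; each term tends to a finite value or vanishes.
Limit = 1.

Final answer: 1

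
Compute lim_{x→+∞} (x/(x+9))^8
As x → +∞: x/(x+9) = 1/(1 + 9/x) → 1, and the 8th power of a limit-1 base also → 1.
Limit = 1.

Final answer: 1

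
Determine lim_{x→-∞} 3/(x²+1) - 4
Evaluate the dominant behaviour as x → -∞; each term tends to a finite value or vanishes.
Limit = -4.

Final answer: -4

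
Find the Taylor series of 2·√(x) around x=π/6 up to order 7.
√(6)·√(π)/3 + √(6)·(x - π/6)/√(π) - 3·√(6)·(x - π/6)^2/(2·π^(3/2)) + 9·√(6)·(x - π/6)^3/(2·π^(5/2)) - 135·√(6)·(x - π/6)^4/(8·π^(7/2)) + 567·√(6)·(x - π/6)^5/(8·π^(9/2)) - 5103·√(6)·(x - π/6)^6/(16·π^(11/2)) + 24057·√(6)·(x - π/6)^7/(16·π^(13/2))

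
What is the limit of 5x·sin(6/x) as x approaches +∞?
As x → +∞: let u = 6/x → 0⁺; then 5·x·sin(6/x) = 5·6·sin(u)/u → 5·6·1 = 30.
Limit = 30.

Final answer: 30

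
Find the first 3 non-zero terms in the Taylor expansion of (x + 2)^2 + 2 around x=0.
x^2 + 4·x + 6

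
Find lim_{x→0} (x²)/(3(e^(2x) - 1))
Both numerator and denominator → 0 as x → 0; this is a 0/0 indeterminate form.
Expand each to leading order near x = 0: numerator ~ x^2, denominator ~ 6·x.
The limit of the ratio is 0.

Final answer: 0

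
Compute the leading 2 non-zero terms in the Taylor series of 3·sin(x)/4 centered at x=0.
-x^3/8 + 3·x/4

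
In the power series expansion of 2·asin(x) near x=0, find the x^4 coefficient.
Expand to order 4: 2·asin(x) = x^3/3 + 2·x + O(x^5).
The coefficient of x^4 is 0.

Final answer: 0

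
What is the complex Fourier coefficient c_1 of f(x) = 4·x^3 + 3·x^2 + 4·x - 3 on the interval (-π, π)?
Compute the real Fourier coefficients first: a_1 = -12, b_1 = -40 + 8·π^2.
Then c_1 = (a_1 − i·b_1)/2 = -6 - 4·i·π^2 + 20·i.

Final answer: -6 - 4·i·π^2 + 20·i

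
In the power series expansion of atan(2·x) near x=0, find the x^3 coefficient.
Expand to order 3: atan(2·x) = -8·x^3/3 + 2·x + O(x^4).
The coefficient of x^3 is -8/3.

Final answer: -8/3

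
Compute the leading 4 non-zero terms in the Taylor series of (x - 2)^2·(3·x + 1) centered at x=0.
3·x^3 - 11·x^2 + 8·x + 4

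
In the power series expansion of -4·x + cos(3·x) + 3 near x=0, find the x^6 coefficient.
Expand to order 6: -4·x + cos(3·x) + 3 = -81·x^6/80 + 27·x^4/8 - 9·x^2/2 - 4·x + 4 + O(x^7).
The coefficient of x^6 is -81/80.

Final answer: -81/80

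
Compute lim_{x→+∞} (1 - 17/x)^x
As x → +∞: this is the defining limit (1 - 17/x)^x → e^(-17).
Limit = e^(-17).

Final answer: e^(-17)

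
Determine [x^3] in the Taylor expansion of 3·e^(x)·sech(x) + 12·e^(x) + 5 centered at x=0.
Expand to order 3: 3·e^(x)·sech(x) + 12·e^(x) + 5 = x^3 + 6·x^2 + 15·x + 20 + O(x^4).
The coefficient of x^3 is 1.

Final answer: 1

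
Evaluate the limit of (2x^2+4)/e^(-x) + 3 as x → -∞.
The quotient is an ∞/∞ indeterminate form as x → -∞.
Compare growth rates of the dominant terms (exponentials ≫ polynomials ≫ logarithms), or apply L'Hôpital's rule; the quotient → 0.
Adding the constant: 0 + 3 = 3. Limit = 3.

Final answer: 3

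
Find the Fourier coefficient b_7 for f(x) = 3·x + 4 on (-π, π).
b_7 = (1/π) ∫_{-π}^{π} f(x)·sin(7x) dx.
Evaluate the integral (use parity and integration by parts as needed): b_7 = 6/7.

Final answer: 6/7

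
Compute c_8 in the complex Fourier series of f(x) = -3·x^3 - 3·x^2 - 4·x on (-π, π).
Compute the real Fourier coefficients first: a_8 = -3/16, b_8 = 119/128 + 3·π^2/4.
Then c_8 = (a_8 − i·b_8)/2 = -3/32 - 3·i·π^2/8 - 119·i/256.

Final answer: -3/32 - 3·i·π^2/8 - 119·i/256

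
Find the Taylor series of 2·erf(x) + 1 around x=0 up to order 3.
-4·x^3/(3·√(π)) + 4·x/√(π) + 1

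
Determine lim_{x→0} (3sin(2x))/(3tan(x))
Both numerator and denominator → 0 as x → 0; this is a 0/0 indeterminate form.
Expand each to leading order near x = 0: numerator ~ 6·x, denominator ~ 3·x.
The limit of the ratio is 2.

Final answer: 2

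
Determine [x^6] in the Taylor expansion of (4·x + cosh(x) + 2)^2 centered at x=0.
Expand to order 6: (4·x + cosh(x) + 2)^2 = x^6/20 + x^5/3 + x^4/2 + 4·x^3 + 19·x^2 + 24·x + 9 + O(x^7).
The coefficient of x^6 is 1/20.

Final answer: 1/20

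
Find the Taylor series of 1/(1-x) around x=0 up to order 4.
x^4 + x^3 + x^2 + x + 1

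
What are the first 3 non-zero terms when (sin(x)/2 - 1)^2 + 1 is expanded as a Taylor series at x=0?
x^2/4 - x + 2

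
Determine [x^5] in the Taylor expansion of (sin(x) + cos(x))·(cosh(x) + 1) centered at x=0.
Expand to order 5: (sin(x) + cos(x))·(cosh(x) + 1) = -x^5/40 - x^4/8 + x^3/6 - x^2/2 + 2·x + 2 + O(x^6).
The coefficient of x^5 is -1/40.

Final answer: -1/40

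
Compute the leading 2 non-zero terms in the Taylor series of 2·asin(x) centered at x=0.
x^3/3 + 2·x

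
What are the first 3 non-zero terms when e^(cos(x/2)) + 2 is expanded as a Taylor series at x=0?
e·x^4/96 - e·x^2/8 + 2 + e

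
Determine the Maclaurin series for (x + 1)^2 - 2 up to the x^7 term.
x^2 + 2·x - 1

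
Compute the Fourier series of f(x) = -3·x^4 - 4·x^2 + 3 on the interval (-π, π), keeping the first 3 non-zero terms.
(-128 + 24·π^2)·cos(x) + (5 - 6·π^2)·cos(2·x) - 3·π^4/5 - 4·π^2/3 + 3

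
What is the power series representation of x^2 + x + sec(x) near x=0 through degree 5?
5·x^4/24 + 3·x^2/2 + x + 1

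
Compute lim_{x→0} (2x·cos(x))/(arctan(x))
Both numerator and denominator → 0 as x → 0; this is a 0/0 indeterminate form.
Expand each to leading order near x = 0: numerator ~ 2·x, denominator ~ x.
The limit of the ratio is 2.

Final answer: 2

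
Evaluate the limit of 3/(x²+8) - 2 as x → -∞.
Evaluate the dominant behaviour as x → -∞; each term tends to a finite value or vanishes.
Limit = -2.

Final answer: -2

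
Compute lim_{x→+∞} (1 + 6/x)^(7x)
As x → +∞: write (1 + 6/x)^(7x) = ((1 + 6/x)^x)^7 → (e^6)^7 = e^42.
Limit = e^(42).

Final answer: e^(42)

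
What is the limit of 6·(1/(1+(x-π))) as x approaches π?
Direct substitution at x = π gives 6.

Final answer: 6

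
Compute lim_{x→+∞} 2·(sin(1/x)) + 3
Evaluate the dominant behaviour as x → +∞; each term tends to a finite value or vanishes.
Limit = 3.

Final answer: 3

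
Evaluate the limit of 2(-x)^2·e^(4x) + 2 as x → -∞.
The product is a 0·∞ indeterminate form at x → -∞.
Rewrite the product as 2(-x)^2 / e^(-4x) (an ∞/∞ form) and apply L'Hôpital, or use the standard hierarchy e^(4|x|) ≫ |(-x)^2| as x → -∞.
The indeterminate product → 0, so the limit = 2.

Final answer: 2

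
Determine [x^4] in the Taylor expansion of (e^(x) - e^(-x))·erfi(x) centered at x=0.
Expand to order 4: (e^(x) - e^(-x))·erfi(x) = 2·x^4/√(π) + 4·x^2/√(π) + O(x^5).
The coefficient of x^4 is 2/√(π).

Final answer: 2/√(π)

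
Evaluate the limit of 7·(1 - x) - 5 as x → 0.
Direct substitution at x = 0 gives 2.

Final answer: 2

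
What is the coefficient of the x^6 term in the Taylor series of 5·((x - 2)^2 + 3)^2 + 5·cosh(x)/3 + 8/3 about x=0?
Expand to order 6: 5·((x - 2)^2 + 3)^2 + 5·cosh(x)/3 + 8/3 = x^6/432 + 365·x^4/72 - 40·x^3 + 905·x^2/6 - 280·x + 748/3 + O(x^7).
The coefficient of x^6 is 1/432.

Final answer: 1/432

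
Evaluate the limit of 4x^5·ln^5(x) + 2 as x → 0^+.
The product is a 0·∞ indeterminate form at x → 0⁺.
Rewrite the product as 4·ln^5(x) / x^(-5) and apply L'Hôpital, or use the standard hierarchy x^(-5) ≫ |ln x|^5 as x → 0⁺.
The indeterminate product → 0, so the limit = 2.

Final answer: 2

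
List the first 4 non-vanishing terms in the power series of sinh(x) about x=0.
x^7/5040 + x^5/120 + x^3/6 + x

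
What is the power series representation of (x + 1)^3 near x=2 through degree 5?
27 + 27·(x - 2) + 9·(x - 2)^2 + (x - 2)^3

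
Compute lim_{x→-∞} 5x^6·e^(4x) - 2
The product is a 0·∞ indeterminate form at x → -∞.
Rewrite the product as 5x^6 / e^(-4x) (an ∞/∞ form) and apply L'Hôpital, or use the standard hierarchy e^(4|x|) ≫ |x^6| as x → -∞.
The indeterminate product → 0, so the limit = -2.

Final answer: -2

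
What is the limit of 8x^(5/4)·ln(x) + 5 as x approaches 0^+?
The product is a 0·∞ indeterminate form at x → 0⁺.
Rewrite the product as 8·ln(x) / x^(-5/4) and apply L'Hôpital, or use the standard hierarchy x^(-5/4) ≫ |ln x| as x → 0⁺.
The indeterminate product → 0, so the limit = 5.

Final answer: 5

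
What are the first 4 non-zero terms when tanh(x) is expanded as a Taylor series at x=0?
-17·x^7/315 + 2·x^5/15 - x^3/3 + x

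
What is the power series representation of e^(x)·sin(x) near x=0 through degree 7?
-x^7/630 - x^6/90 - x^5/30 + x^3/3 + x^2 + x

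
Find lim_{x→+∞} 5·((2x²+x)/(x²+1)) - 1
Evaluate the dominant behaviour as x → +∞; each term tends to a finite value or vanishes.
Limit = 9.

Final answer: 9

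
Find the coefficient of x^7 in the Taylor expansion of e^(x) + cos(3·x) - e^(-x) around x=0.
Expand to order 7: e^(x) + cos(3·x) - e^(-x) = x^7/2520 - 81·x^6/80 + x^5/60 + 27·x^4/8 + x^3/3 - 9·x^2/2 + 2·x + 1 + O(x^8).
The coefficient of x^7 is 1/2520.

Final answer: 1/2520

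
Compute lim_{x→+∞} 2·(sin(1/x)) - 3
Evaluate the dominant behaviour as x → +∞; each term tends to a finite value or vanishes.
Limit = -3.

Final answer: -3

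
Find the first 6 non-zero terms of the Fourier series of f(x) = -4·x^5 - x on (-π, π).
(-962 - 8·π^4 + 160·π^2)·sin(x) + (-20·π^2 + 31 + 4·π^4)·sin(2·x) + (-8·π^4/3 - 374/81 + 160·π^2/27)·sin(3·x) + (-5·π^2/2 + 23/16 + 2·π^4)·sin(4·x) + (-8·π^4/5 - 442/625 + 32·π^2/25)·sin(5·x) + (-20·π^2/27 + 37/81 + 4·π^4/3)·sin(6·x)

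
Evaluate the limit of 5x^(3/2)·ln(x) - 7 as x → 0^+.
The product is a 0·∞ indeterminate form at x → 0⁺.
Rewrite the product as 5·ln(x) / x^(-3/2) and apply L'Hôpital, or use the standard hierarchy x^(-3/2) ≫ |ln x| as x → 0⁺.
The indeterminate product → 0, so the limit = -7.

Final answer: -7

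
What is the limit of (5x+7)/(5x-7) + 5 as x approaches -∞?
Evaluate the dominant behaviour as x → -∞; each term tends to a finite value or vanishes.
Limit = 6.

Final answer: 6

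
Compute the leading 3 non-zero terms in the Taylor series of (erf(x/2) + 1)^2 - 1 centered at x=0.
-x^3/(6·√(π)) + x^2/π + 2·x/√(π)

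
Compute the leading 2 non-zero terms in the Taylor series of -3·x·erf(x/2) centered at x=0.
x^4/(4·√(π)) - 3·x^2/√(π)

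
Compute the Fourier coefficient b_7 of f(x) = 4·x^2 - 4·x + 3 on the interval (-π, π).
b_7 = (1/π) ∫_{-π}^{π} f(x)·sin(7x) dx.
Evaluate the integral (use parity and integration by parts as needed): b_7 = -8/7.

Final answer: -8/7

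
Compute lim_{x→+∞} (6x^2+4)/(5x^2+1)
This is an ∞/∞ indeterminate form as x → +∞.
Divide numerator and denominator by x^2 and let the lower-order terms vanish; the leading terms give 6/5.
Limit = 6/5.

Final answer: 6/5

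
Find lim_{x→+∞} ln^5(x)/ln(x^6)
This is an ∞/∞ indeterminate form as x → +∞.
Write ln(x^6) = 6·ln(x), reducing the quotient to ln^4(x)/6 → ∞.
Limit = ∞.

Final answer: ∞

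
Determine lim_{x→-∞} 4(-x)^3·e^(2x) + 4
The product is a 0·∞ indeterminate form at x → -∞.
Rewrite the product as 4(-x)^3 / e^(-2x) (an ∞/∞ form) and apply L'Hôpital, or use the standard hierarchy e^(2|x|) ≫ |(-x)^3| as x → -∞.
The indeterminate product → 0, so the limit = 4.

Final answer: 4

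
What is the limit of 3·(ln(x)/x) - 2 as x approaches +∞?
Evaluate the dominant behaviour as x → +∞; each term tends to a finite value or vanishes.
Limit = -2.

Final answer: -2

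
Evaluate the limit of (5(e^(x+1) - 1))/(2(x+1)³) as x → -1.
Both numerator and denominator → 0 as x → -1; this is a 0/0 indeterminate form.
Expand each to leading order near x = -1: numerator ~ 5·(x + 1), denominator ~ 2·(x + 1)^3.
The limit of the ratio is ∞.

Final answer: ∞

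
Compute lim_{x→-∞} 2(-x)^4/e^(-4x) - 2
The quotient is an ∞/∞ indeterminate form as x → -∞.
Compare growth rates of the dominant terms (exponentials ≫ polynomials ≫ logarithms), or apply L'Hôpital's rule; the quotient → 0.
Adding the constant: 0 - 2 = -2. Limit = -2.

Final answer: -2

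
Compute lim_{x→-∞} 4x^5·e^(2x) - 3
The product is a 0·∞ indeterminate form at x → -∞.
Rewrite the product as 4x^5 / e^(-2x) (an ∞/∞ form) and apply L'Hôpital, or use the standard hierarchy e^(2|x|) ≫ |x^5| as x → -∞.
The indeterminate product → 0, so the limit = -3.

Final answer: -3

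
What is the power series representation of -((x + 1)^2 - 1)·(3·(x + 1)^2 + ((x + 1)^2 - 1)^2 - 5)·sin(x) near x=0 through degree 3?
-10·x^3 + 4·x^2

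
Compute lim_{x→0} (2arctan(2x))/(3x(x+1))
Both numerator and denominator → 0 as x → 0; this is a 0/0 indeterminate form.
Expand each to leading order near x = 0: numerator ~ 4·x, denominator ~ 3·x.
The limit of the ratio is 4/3.

Final answer: 4/3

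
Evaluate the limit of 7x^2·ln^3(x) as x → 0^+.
This is a 0·∞ indeterminate form at x → 0⁺.
Rewrite the product as 7·ln^3(x) / x^(-2) and apply L'Hôpital, or use the standard hierarchy x^(-2) ≫ |ln x|^3 as x → 0⁺.
The indeterminate product → 0, so the limit = 0.

Final answer: 0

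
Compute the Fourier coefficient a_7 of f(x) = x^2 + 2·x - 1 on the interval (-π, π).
a_7 = (1/π) ∫_{-π}^{π} f(x)·cos(7x) dx.
Evaluate the integral (use parity and integration by parts as needed): a_7 = -4/49.

Final answer: -4/49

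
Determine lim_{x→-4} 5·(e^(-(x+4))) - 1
Direct substitution at x = -4 gives 4.

Final answer: 4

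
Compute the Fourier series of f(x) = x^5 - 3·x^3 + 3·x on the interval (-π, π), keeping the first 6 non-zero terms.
(-46·π^2 + 2·π^4 + 282)·sin(x) + (-π^4 - 15 + 8·π^2)·sin(2·x) + (-94·π^2/27 + 350/81 + 2·π^4/3)·sin(3·x) + (-π^4/2 - 147/64 + 17·π^2/8)·sin(4·x) + (-38·π^2/25 + 978/625 + 2·π^4/5)·sin(5·x) + (-π^4/3 - 97/81 + 32·π^2/27)·sin(6·x)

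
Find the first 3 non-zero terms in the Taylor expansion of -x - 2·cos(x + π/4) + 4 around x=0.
√(2)·x^2/2 + x·(-1 + √(2)) - √(2) + 4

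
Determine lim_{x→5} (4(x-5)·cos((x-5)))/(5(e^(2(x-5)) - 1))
Both numerator and denominator → 0 as x → 5; this is a 0/0 indeterminate form.
Expand each to leading order near x = 5: numerator ~ 4·(x - 5), denominator ~ 10·(x - 5).
The limit of the ratio is 2/5.

Final answer: 2/5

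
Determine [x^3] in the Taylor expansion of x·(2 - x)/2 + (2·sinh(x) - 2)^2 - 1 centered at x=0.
Expand to order 3: x·(2 - x)/2 + (2·sinh(x) - 2)^2 - 1 = -4·x^3/3 + 7·x^2/2 - 7·x + 3 + O(x^4).
The coefficient of x^3 is -4/3.

Final answer: -4/3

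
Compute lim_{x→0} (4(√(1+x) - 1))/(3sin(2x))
Both numerator and denominator → 0 as x → 0; this is a 0/0 indeterminate form.
Expand each to leading order near x = 0: numerator ~ 2·x, denominator ~ 6·x.
The limit of the ratio is 1/3.

Final answer: 1/3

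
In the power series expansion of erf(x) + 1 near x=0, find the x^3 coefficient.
Expand to order 3: erf(x) + 1 = -2·x^3/(3·√(π)) + 2·x/√(π) + 1 + O(x^4).
The coefficient of x^3 is -2/(3·√(π)).

Final answer: -2/(3·√(π))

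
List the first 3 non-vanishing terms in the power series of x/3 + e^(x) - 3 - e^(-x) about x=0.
x^3/3 + 7·x/3 - 3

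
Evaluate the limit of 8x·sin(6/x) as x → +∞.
As x → +∞: let u = 6/x → 0⁺; then 8·x·sin(6/x) = 8·6·sin(u)/u → 8·6·1 = 48.
Limit = 48.

Final answer: 48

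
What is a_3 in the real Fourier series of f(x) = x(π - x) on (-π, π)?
a_3 = (1/π) ∫_{-π}^{π} f(x)·cos(3x) dx.
Evaluate the integral (use parity and integration by parts as needed): a_3 = 4/9.

Final answer: 4/9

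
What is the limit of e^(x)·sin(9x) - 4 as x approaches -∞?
Evaluate the dominant behaviour as x → -∞; each term tends to a finite value or vanishes.
Limit = -4.

Final answer: -4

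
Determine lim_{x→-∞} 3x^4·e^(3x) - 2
The product is a 0·∞ indeterminate form at x → -∞.
Rewrite the product as 3x^4 / e^(-3x) (an ∞/∞ form) and apply L'Hôpital, or use the standard hierarchy e^(3|x|) ≫ |x^4| as x → -∞.
The indeterminate product → 0, so the limit = -2.

Final answer: -2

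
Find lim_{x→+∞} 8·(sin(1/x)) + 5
Evaluate the dominant behaviour as x → +∞; each term tends to a finite value or vanishes.
Limit = 5.

Final answer: 5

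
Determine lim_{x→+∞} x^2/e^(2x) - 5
The quotient is an ∞/∞ indeterminate form as x → +∞.
The exponential denominator e^(2x) dominates the polynomial numerator (e^x ≫ x^2 as x → ∞), so the quotient → 0.
Adding the constant: 0 - 5 = -5. Limit = -5.

Final answer: -5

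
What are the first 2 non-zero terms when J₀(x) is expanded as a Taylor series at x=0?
1 - x^2/4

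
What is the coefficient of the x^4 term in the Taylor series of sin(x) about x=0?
Expand to order 4: sin(x) = -x^3/6 + x + O(x^5).
The coefficient of x^4 is 0.

Final answer: 0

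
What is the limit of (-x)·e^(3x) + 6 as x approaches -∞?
The product is a 0·∞ indeterminate form at x → -∞.
Rewrite the product as (-x) / e^(-3x) (an ∞/∞ form) and apply L'Hôpital, or use the standard hierarchy e^(3|x|) ≫ |(-x)| as x → -∞.
The indeterminate product → 0, so the limit = 6.

Final answer: 6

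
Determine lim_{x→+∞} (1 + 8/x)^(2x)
As x → +∞: write (1 + 8/x)^(2x) = ((1 + 8/x)^x)^2 → (e^8)^2 = e^16.
Limit = e^(16).

Final answer: e^(16)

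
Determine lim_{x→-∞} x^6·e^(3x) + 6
The product is a 0·∞ indeterminate form at x → -∞.
Rewrite the product as x^6 / e^(-3x) (an ∞/∞ form) and apply L'Hôpital, or use the standard hierarchy e^(3|x|) ≫ |x^6| as x → -∞.
The indeterminate product → 0, so the limit = 6.

Final answer: 6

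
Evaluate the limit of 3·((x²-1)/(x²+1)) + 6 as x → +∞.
Evaluate the dominant behaviour as x → +∞; each term tends to a finite value or vanishes.
Limit = 9.

Final answer: 9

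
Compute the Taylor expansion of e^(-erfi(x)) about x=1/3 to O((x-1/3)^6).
e^(-erfi(1/3)) - 2·e^(1/9)·e^(-erfi(1/3))·(x - 1/3)/√(π) + (-2·π·e^(1/9) + 6·√(π)·e^(2/9))·e^(-erfi(1/3))·(x - 1/3)^2/(3·π^(3/2)) + (-22·π^(5/2)·e^(1/9) - 36·π^(3/2)·e^(1/3) + 36·π^2·e^(2/9))·e^(-erfi(1/3))·(x - 1/3)^3/(27·π^3) + (-108·π^(7/2)·e^(1/3) - 29·π^(9/2)·e^(1/9) + 54·π^3·e^(4/9) + 150·π^4·e^(2/9))·e^(-erfi(1/3))·(x - 1/3)^4/(81·π^5) + (-2520·π^6·e^(1/3) - 355·π^7·e^(1/9) - 324·π^5·e^(5/9) + 1080·π^(11/2)·e^(4/9) + 1530·π^(13/2)·e^(2/9))·e^(-erfi(1/3))·(x - 1/3)^5/(1215·π^(15/2))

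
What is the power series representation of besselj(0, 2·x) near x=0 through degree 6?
-x^6/36 + x^4/4 - x^2 + 1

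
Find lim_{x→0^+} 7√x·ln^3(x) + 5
The product is a 0·∞ indeterminate form at x → 0⁺.
Rewrite the product as 7·ln^3(x) / x^(-1/2) and apply L'Hôpital, or use the standard hierarchy x^(-1/2) ≫ |ln x|^3 as x → 0⁺.
The indeterminate product → 0, so the limit = 5.

Final answer: 5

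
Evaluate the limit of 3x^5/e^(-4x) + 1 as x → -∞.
The quotient is an ∞/∞ indeterminate form as x → -∞.
Compare growth rates of the dominant terms (exponentials ≫ polynomials ≫ logarithms), or apply L'Hôpital's rule; the quotient → 0.
Adding the constant: 0 + 1 = 1. Limit = 1.

Final answer: 1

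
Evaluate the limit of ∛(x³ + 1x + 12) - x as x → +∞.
This is an ∞ − ∞ indeterminate form.
Multiply by (A² + AB + B²)/(A² + AB + B²) where A = ∛(x³+1x + 12), B = x to use A³ − B³ = (A−B)(A²+AB+B²); the x³ terms cancel, leaving (1x + 12)/(A²+AB+B²) with denominator ~ 3x², so the limit is 0.
Limit = 0.

Final answer: 0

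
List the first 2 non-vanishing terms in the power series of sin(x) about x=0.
-x^3/6 + x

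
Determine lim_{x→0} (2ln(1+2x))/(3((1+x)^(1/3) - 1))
Both numerator and denominator → 0 as x → 0; this is a 0/0 indeterminate form.
Expand each to leading order near x = 0: numerator ~ 4·x, denominator ~ x.
The limit of the ratio is 4.

Final answer: 4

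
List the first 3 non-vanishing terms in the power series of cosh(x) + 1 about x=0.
x^4/24 + x^2/2 + 2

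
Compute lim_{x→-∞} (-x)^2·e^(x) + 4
The product is a 0·∞ indeterminate form at x → -∞.
Rewrite the product as (-x)^2 / e^(-x) (an ∞/∞ form) and apply L'Hôpital, or use the standard hierarchy e^(|x|) ≫ |(-x)^2| as x → -∞.
The indeterminate product → 0, so the limit = 4.

Final answer: 4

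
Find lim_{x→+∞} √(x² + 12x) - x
This is an ∞ − ∞ indeterminate form.
Multiply and divide by the conjugate √(x²+12x) + x; the x² terms cancel, leaving (12x)/(√(x²+12x)+x) → 12/2 = 6.
Limit = 6.

Final answer: 6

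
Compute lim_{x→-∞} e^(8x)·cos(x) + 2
Evaluate the dominant behaviour as x → -∞; each term tends to a finite value or vanishes.
Limit = 2.

Final answer: 2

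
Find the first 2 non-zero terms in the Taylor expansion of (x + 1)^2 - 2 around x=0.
2·x - 1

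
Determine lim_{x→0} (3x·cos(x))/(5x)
Both numerator and denominator → 0 as x → 0; this is a 0/0 indeterminate form.
Expand each to leading order near x = 0: numerator ~ 3·x, denominator ~ 5·x.
The limit of the ratio is 3/5.

Final answer: 3/5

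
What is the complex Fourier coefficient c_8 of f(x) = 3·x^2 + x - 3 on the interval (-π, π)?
Compute the real Fourier coefficients first: a_8 = 3/16, b_8 = -1/4.
Then c_8 = (a_8 − i·b_8)/2 = 3/32 + i/8.

Final answer: 3/32 + i/8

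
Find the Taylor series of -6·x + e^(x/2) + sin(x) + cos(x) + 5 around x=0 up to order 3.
-7·x^3/48 - 3·x^2/8 - 9·x/2 + 7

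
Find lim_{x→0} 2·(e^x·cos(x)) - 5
Direct substitution at x = 0 gives -3.

Final answer: -3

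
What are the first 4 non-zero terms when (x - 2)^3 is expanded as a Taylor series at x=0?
x^3 - 6·x^2 + 12·x - 8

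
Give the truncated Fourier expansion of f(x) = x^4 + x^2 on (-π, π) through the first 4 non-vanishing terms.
(44 - 8·π^2)·cos(x) + (-2 + 2·π^2)·cos(2·x) + (4/27 - 8·π^2/9)·cos(3·x) + π^2/3 + π^4/5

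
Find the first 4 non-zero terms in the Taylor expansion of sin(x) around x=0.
-x^7/5040 + x^5/120 - x^3/6 + x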